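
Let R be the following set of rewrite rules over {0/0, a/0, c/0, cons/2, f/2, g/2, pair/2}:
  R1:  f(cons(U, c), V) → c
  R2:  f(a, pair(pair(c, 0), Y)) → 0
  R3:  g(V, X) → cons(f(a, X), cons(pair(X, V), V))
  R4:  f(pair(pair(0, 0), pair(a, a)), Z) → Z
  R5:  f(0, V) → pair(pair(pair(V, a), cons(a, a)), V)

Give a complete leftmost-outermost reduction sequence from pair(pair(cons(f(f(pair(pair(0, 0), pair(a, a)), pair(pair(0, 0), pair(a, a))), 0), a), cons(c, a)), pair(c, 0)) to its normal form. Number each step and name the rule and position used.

pair(pair(cons(0, a), cons(c, a)), pair(c, 0))

1. pair(pair(cons(f(f(pair(pair(0, 0), pair(a, a)), pair(pair(0, 0), pair(a, a))), 0), a), cons(c, a)), pair(c, 0))  →  pair(pair(cons(f(pair(pair(0, 0), pair(a, a)), 0), a), cons(c, a)), pair(c, 0))   [R4 at 1.1.1.1]
2. pair(pair(cons(f(pair(pair(0, 0), pair(a, a)), 0), a), cons(c, a)), pair(c, 0))  →  pair(pair(cons(0, a), cons(c, a)), pair(c, 0))   [R4 at 1.1.1]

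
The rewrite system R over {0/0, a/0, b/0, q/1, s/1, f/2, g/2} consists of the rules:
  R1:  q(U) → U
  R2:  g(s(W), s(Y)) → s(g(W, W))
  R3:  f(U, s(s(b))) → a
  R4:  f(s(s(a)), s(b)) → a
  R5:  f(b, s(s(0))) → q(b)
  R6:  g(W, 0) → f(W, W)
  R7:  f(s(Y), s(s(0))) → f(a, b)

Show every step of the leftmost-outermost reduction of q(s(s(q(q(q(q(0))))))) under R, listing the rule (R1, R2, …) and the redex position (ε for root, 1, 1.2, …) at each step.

1. q(s(s(q(q(q(q(0)))))))  →  s(s(q(q(q(q(0))))))   [R1 at ε]
2. s(s(q(q(q(q(0))))))  →  s(s(q(q(q(0)))))   [R1 at 1.1]
3. s(s(q(q(q(0)))))  →  s(s(q(q(0))))   [R1 at 1.1]
4. s(s(q(q(0))))  →  s(s(q(0)))   [R1 at 1.1]
5. s(s(q(0)))  →  s(s(0))   [R1 at 1.1]

s(s(0))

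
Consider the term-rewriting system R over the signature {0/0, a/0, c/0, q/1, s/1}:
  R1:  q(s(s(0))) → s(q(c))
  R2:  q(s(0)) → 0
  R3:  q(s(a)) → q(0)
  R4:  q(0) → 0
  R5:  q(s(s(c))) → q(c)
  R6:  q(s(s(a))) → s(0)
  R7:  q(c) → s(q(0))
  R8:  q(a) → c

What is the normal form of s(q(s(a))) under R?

s(0)

1. s(q(s(a)))  →  s(q(0))   [R3 at 1]
2. s(q(0))  →  s(0)   [R4 at 1]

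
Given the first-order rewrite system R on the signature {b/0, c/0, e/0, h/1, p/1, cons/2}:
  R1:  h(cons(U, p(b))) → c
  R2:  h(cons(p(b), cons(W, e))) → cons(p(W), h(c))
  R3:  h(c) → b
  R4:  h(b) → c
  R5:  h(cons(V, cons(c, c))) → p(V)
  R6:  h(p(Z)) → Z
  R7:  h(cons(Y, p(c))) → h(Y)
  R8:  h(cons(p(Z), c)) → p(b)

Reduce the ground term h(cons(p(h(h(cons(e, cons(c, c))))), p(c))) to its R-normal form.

e

1. h(cons(p(h(h(cons(e, cons(c, c))))), p(c)))  →  h(p(h(h(cons(e, cons(c, c))))))   [R7 at ε]
2. h(p(h(h(cons(e, cons(c, c))))))  →  h(h(cons(e, cons(c, c))))   [R6 at ε]
3. h(h(cons(e, cons(c, c))))  →  h(p(e))   [R5 at 1]
4. h(p(e))  →  e   [R6 at ε]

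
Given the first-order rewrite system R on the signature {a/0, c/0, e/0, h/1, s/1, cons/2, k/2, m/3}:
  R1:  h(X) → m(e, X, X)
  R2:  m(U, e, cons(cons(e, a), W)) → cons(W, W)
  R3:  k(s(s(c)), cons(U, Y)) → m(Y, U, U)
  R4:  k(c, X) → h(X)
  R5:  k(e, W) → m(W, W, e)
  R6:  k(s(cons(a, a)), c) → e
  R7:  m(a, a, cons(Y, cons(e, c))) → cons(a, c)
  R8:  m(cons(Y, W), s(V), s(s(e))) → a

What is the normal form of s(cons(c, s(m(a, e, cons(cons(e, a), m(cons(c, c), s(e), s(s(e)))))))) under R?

s(cons(c, s(cons(a, a))))

1. s(cons(c, s(m(a, e, cons(cons(e, a), m(cons(c, c), s(e), s(s(e))))))))  →  s(cons(c, s(cons(m(cons(c, c), s(e), s(s(e))), m(cons(c, c), s(e), s(s(e)))))))   [R2 at 1.2.1]
2. s(cons(c, s(cons(m(cons(c, c), s(e), s(s(e))), m(cons(c, c), s(e), s(s(e)))))))  →  s(cons(c, s(cons(a, m(cons(c, c), s(e), s(s(e)))))))   [R8 at 1.2.1.1]
3. s(cons(c, s(cons(a, m(cons(c, c), s(e), s(s(e)))))))  →  s(cons(c, s(cons(a, a))))   [R8 at 1.2.1.2]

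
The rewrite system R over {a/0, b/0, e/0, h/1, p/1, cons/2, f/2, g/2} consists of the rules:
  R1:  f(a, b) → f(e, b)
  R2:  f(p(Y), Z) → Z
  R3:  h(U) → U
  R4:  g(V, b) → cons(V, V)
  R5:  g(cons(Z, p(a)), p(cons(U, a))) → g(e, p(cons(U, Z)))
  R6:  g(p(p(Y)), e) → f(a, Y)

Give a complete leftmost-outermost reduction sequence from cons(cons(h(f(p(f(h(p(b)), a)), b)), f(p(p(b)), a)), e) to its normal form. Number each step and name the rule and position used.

1. cons(cons(h(f(p(f(h(p(b)), a)), b)), f(p(p(b)), a)), e)  →  cons(cons(f(p(f(h(p(b)), a)), b), f(p(p(b)), a)), e)   [R3 at 1.1]
2. cons(cons(f(p(f(h(p(b)), a)), b), f(p(p(b)), a)), e)  →  cons(cons(b, f(p(p(b)), a)), e)   [R2 at 1.1]
3. cons(cons(b, f(p(p(b)), a)), e)  →  cons(cons(b, a), e)   [R2 at 1.2]

cons(cons(b, a), e)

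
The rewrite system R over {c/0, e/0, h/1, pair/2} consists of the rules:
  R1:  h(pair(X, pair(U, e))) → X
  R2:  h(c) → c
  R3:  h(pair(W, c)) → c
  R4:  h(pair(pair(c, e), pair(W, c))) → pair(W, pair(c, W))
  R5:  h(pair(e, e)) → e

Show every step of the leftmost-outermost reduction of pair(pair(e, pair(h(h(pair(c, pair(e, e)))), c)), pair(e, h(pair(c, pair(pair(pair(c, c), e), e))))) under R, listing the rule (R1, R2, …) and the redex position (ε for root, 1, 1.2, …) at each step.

pair(pair(e, pair(c, c)), pair(e, c))

1. pair(pair(e, pair(h(h(pair(c, pair(e, e)))), c)), pair(e, h(pair(c, pair(pair(pair(c, c), e), e)))))  →  pair(pair(e, pair(h(c), c)), pair(e, h(pair(c, pair(pair(pair(c, c), e), e)))))   [R1 at 1.2.1.1]
2. pair(pair(e, pair(h(c), c)), pair(e, h(pair(c, pair(pair(pair(c, c), e), e)))))  →  pair(pair(e, pair(c, c)), pair(e, h(pair(c, pair(pair(pair(c, c), e), e)))))   [R2 at 1.2.1]
3. pair(pair(e, pair(c, c)), pair(e, h(pair(c, pair(pair(pair(c, c), e), e)))))  →  pair(pair(e, pair(c, c)), pair(e, c))   [R1 at 2.2]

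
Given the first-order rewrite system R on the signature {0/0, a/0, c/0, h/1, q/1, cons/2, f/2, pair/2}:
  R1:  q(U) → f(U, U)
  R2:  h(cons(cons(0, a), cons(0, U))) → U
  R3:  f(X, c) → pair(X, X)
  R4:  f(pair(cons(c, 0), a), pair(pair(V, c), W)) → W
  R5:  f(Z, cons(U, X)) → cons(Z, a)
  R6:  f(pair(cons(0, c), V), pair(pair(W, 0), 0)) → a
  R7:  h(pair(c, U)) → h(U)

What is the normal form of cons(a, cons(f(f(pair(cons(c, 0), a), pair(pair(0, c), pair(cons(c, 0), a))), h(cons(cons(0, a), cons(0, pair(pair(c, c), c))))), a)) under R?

cons(a, cons(c, a))

1. cons(a, cons(f(f(pair(cons(c, 0), a), pair(pair(0, c), pair(cons(c, 0), a))), h(cons(cons(0, a), cons(0, pair(pair(c, c), c))))), a))  →  cons(a, cons(f(pair(cons(c, 0), a), h(cons(cons(0, a), cons(0, pair(pair(c, c), c))))), a))   [R4 at 2.1.1]
2. cons(a, cons(f(pair(cons(c, 0), a), h(cons(cons(0, a), cons(0, pair(pair(c, c), c))))), a))  →  cons(a, cons(f(pair(cons(c, 0), a), pair(pair(c, c), c)), a))   [R2 at 2.1.2]
3. cons(a, cons(f(pair(cons(c, 0), a), pair(pair(c, c), c)), a))  →  cons(a, cons(c, a))   [R4 at 2.1]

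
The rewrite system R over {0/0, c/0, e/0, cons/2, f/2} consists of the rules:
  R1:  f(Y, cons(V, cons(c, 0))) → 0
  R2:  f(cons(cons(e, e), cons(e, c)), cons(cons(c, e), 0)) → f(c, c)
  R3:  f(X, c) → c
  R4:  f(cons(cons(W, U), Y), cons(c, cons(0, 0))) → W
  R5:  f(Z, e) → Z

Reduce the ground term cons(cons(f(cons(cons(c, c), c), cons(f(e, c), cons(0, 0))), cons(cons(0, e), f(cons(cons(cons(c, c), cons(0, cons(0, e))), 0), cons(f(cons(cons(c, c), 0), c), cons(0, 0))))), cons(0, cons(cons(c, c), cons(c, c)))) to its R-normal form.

1. cons(cons(f(cons(cons(c, c), c), cons(f(e, c), cons(0, 0))), cons(cons(0, e), f(cons(cons(cons(c, c), cons(0, cons(0, e))), 0), cons(f(cons(cons(c, c), 0), c), cons(0, 0))))), cons(0, cons(cons(c, c), cons(c, c))))  →  cons(cons(f(cons(cons(c, c), c), cons(c, cons(0, 0))), cons(cons(0, e), f(cons(cons(cons(c, c), cons(0, cons(0, e))), 0), cons(f(cons(cons(c, c), 0), c), cons(0, 0))))), cons(0, cons(cons(c, c), cons(c, c))))   [R3 at 1.1.2.1]
2. cons(cons(f(cons(cons(c, c), c), cons(c, cons(0, 0))), cons(cons(0, e), f(cons(cons(cons(c, c), cons(0, cons(0, e))), 0), cons(f(cons(cons(c, c), 0), c), cons(0, 0))))), cons(0, cons(cons(c, c), cons(c, c))))  →  cons(cons(c, cons(cons(0, e), f(cons(cons(cons(c, c), cons(0, cons(0, e))), 0), cons(f(cons(cons(c, c), 0), c), cons(0, 0))))), cons(0, cons(cons(c, c), cons(c, c))))   [R4 at 1.1]
3. cons(cons(c, cons(cons(0, e), f(cons(cons(cons(c, c), cons(0, cons(0, e))), 0), cons(f(cons(cons(c, c), 0), c), cons(0, 0))))), cons(0, cons(cons(c, c), cons(c, c))))  →  cons(cons(c, cons(cons(0, e), f(cons(cons(cons(c, c), cons(0, cons(0, e))), 0), cons(c, cons(0, 0))))), cons(0, cons(cons(c, c), cons(c, c))))   [R3 at 1.2.2.2.1]
4. cons(cons(c, cons(cons(0, e), f(cons(cons(cons(c, c), cons(0, cons(0, e))), 0), cons(c, cons(0, 0))))), cons(0, cons(cons(c, c), cons(c, c))))  →  cons(cons(c, cons(cons(0, e), cons(c, c))), cons(0, cons(cons(c, c), cons(c, c))))   [R4 at 1.2.2]

cons(cons(c, cons(cons(0, e), cons(c, c))), cons(0, cons(cons(c, c), cons(c, c))))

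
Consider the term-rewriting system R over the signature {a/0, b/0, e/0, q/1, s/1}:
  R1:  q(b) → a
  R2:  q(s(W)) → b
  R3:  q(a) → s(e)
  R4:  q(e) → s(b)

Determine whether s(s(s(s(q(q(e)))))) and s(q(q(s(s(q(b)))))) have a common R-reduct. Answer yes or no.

no — NF(t₁) = s(s(s(s(b)))), NF(t₂) = s(a)

Reduce t₁ = s(s(s(s(q(q(e)))))):
1. s(s(s(s(q(q(e))))))  →  s(s(s(s(q(s(b))))))   [R4 at 1.1.1.1.1]
2. s(s(s(s(q(s(b))))))  →  s(s(s(s(b))))   [R2 at 1.1.1.1]

Reduce t₂ = s(q(q(s(s(q(b)))))):
1. s(q(q(s(s(q(b))))))  →  s(q(b))   [R2 at 1.1]
2. s(q(b))  →  s(a)   [R1 at 1]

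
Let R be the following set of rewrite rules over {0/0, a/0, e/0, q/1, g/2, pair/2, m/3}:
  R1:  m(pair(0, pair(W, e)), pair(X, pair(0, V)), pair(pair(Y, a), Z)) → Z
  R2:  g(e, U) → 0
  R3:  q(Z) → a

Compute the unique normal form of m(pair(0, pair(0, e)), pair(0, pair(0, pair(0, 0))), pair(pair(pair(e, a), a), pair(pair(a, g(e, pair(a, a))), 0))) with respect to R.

1. m(pair(0, pair(0, e)), pair(0, pair(0, pair(0, 0))), pair(pair(pair(e, a), a), pair(pair(a, g(e, pair(a, a))), 0)))  →  pair(pair(a, g(e, pair(a, a))), 0)   [R1 at ε]
2. pair(pair(a, g(e, pair(a, a))), 0)  →  pair(pair(a, 0), 0)   [R2 at 1.2]

pair(pair(a, 0), 0)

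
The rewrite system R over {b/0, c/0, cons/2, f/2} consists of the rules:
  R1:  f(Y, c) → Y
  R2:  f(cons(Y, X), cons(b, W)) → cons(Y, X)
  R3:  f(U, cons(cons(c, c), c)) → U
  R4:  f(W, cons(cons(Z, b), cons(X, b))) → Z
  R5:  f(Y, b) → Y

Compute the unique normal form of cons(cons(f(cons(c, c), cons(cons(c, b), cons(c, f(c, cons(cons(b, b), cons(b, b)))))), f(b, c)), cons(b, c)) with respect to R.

cons(cons(c, b), cons(b, c))

1. cons(cons(f(cons(c, c), cons(cons(c, b), cons(c, f(c, cons(cons(b, b), cons(b, b)))))), f(b, c)), cons(b, c))  →  cons(cons(f(cons(c, c), cons(cons(c, b), cons(c, b))), f(b, c)), cons(b, c))   [R4 at 1.1.2.2.2]
2. cons(cons(f(cons(c, c), cons(cons(c, b), cons(c, b))), f(b, c)), cons(b, c))  →  cons(cons(c, f(b, c)), cons(b, c))   [R4 at 1.1]
3. cons(cons(c, f(b, c)), cons(b, c))  →  cons(cons(c, b), cons(b, c))   [R1 at 1.2]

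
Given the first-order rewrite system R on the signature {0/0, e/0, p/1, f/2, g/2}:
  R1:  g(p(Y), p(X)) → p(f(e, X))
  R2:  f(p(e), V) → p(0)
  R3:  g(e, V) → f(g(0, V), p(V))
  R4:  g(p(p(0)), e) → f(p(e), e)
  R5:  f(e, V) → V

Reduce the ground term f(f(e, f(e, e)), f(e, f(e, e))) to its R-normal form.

1. f(f(e, f(e, e)), f(e, f(e, e)))  →  f(f(e, e), f(e, f(e, e)))   [R5 at 1]
2. f(f(e, e), f(e, f(e, e)))  →  f(e, f(e, f(e, e)))   [R5 at 1]
3. f(e, f(e, f(e, e)))  →  f(e, f(e, e))   [R5 at ε]
4. f(e, f(e, e))  →  f(e, e)   [R5 at ε]
5. f(e, e)  →  e   [R5 at ε]

e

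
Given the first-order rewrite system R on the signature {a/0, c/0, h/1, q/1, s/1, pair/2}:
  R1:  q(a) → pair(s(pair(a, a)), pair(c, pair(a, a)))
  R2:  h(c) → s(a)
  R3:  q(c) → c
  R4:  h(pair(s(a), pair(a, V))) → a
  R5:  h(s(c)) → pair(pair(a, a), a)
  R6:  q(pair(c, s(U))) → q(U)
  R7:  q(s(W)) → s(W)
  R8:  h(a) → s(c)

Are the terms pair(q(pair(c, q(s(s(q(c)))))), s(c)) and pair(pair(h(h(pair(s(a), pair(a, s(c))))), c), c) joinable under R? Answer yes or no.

no — NF(t₁) = pair(s(c), s(c)), NF(t₂) = pair(pair(s(c), c), c)

Reduce t₁ = pair(q(pair(c, q(s(s(q(c)))))), s(c)):
1. pair(q(pair(c, q(s(s(q(c)))))), s(c))  →  pair(q(pair(c, s(s(q(c))))), s(c))   [R7 at 1.1.2]
2. pair(q(pair(c, s(s(q(c))))), s(c))  →  pair(q(s(q(c))), s(c))   [R6 at 1]
3. pair(q(s(q(c))), s(c))  →  pair(s(q(c)), s(c))   [R7 at 1]
4. pair(s(q(c)), s(c))  →  pair(s(c), s(c))   [R3 at 1.1]

Reduce t₂ = pair(pair(h(h(pair(s(a), pair(a, s(c))))), c), c):
1. pair(pair(h(h(pair(s(a), pair(a, s(c))))), c), c)  →  pair(pair(h(a), c), c)   [R4 at 1.1.1]
2. pair(pair(h(a), c), c)  →  pair(pair(s(c), c), c)   [R8 at 1.1]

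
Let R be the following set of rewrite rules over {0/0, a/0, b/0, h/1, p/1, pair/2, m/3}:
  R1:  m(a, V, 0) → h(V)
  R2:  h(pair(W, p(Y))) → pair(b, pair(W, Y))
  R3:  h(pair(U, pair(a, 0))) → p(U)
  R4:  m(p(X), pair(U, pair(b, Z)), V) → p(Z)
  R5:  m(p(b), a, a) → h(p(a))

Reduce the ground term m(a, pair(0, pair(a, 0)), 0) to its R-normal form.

1. m(a, pair(0, pair(a, 0)), 0)  →  h(pair(0, pair(a, 0)))   [R1 at ε]
2. h(pair(0, pair(a, 0)))  →  p(0)   [R3 at ε]

p(0)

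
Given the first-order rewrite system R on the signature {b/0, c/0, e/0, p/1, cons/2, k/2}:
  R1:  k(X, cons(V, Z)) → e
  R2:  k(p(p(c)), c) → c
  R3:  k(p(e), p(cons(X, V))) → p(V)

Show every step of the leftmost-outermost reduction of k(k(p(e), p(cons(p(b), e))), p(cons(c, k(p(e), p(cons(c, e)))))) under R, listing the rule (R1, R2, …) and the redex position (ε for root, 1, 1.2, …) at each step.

p(p(e))

1. k(k(p(e), p(cons(p(b), e))), p(cons(c, k(p(e), p(cons(c, e))))))  →  k(p(e), p(cons(c, k(p(e), p(cons(c, e))))))   [R3 at 1]
2. k(p(e), p(cons(c, k(p(e), p(cons(c, e))))))  →  p(k(p(e), p(cons(c, e))))   [R3 at ε]
3. p(k(p(e), p(cons(c, e))))  →  p(p(e))   [R3 at 1]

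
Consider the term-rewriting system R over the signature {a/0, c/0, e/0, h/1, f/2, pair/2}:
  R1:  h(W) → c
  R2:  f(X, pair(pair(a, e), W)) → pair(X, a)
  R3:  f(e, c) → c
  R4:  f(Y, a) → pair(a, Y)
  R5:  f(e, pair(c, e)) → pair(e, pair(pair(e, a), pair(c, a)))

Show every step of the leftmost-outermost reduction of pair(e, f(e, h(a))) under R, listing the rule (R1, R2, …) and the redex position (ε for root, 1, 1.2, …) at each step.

pair(e, c)

1. pair(e, f(e, h(a)))  →  pair(e, f(e, c))   [R1 at 2.2]
2. pair(e, f(e, c))  →  pair(e, c)   [R3 at 2]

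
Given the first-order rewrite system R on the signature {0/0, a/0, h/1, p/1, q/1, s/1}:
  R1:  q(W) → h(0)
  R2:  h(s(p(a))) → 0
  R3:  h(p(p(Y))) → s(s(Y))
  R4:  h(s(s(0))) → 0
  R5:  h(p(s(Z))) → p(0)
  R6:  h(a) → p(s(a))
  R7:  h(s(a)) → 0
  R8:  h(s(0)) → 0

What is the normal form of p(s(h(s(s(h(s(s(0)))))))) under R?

p(s(0))

1. p(s(h(s(s(h(s(s(0))))))))  →  p(s(h(s(s(0)))))   [R4 at 1.1.1.1.1]
2. p(s(h(s(s(0)))))  →  p(s(0))   [R4 at 1.1]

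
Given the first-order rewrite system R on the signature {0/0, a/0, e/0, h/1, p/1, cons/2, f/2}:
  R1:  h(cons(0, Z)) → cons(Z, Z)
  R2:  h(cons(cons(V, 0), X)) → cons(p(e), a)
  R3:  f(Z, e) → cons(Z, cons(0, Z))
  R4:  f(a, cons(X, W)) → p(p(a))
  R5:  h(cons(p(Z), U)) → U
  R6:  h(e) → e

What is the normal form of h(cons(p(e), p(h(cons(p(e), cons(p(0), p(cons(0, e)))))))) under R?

1. h(cons(p(e), p(h(cons(p(e), cons(p(0), p(cons(0, e))))))))  →  p(h(cons(p(e), cons(p(0), p(cons(0, e))))))   [R5 at ε]
2. p(h(cons(p(e), cons(p(0), p(cons(0, e))))))  →  p(cons(p(0), p(cons(0, e))))   [R5 at 1]

p(cons(p(0), p(cons(0, e))))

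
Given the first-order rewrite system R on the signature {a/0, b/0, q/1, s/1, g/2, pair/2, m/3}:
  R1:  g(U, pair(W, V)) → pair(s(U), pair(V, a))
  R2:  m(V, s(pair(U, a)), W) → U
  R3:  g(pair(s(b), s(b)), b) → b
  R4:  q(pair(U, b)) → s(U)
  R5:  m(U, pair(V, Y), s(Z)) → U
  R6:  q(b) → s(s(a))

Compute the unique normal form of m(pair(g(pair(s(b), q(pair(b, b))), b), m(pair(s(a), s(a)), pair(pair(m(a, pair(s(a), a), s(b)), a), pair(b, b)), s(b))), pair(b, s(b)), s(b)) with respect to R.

1. m(pair(g(pair(s(b), q(pair(b, b))), b), m(pair(s(a), s(a)), pair(pair(m(a, pair(s(a), a), s(b)), a), pair(b, b)), s(b))), pair(b, s(b)), s(b))  →  pair(g(pair(s(b), q(pair(b, b))), b), m(pair(s(a), s(a)), pair(pair(m(a, pair(s(a), a), s(b)), a), pair(b, b)), s(b)))   [R5 at ε]
2. pair(g(pair(s(b), q(pair(b, b))), b), m(pair(s(a), s(a)), pair(pair(m(a, pair(s(a), a), s(b)), a), pair(b, b)), s(b)))  →  pair(g(pair(s(b), s(b)), b), m(pair(s(a), s(a)), pair(pair(m(a, pair(s(a), a), s(b)), a), pair(b, b)), s(b)))   [R4 at 1.1.2]
3. pair(g(pair(s(b), s(b)), b), m(pair(s(a), s(a)), pair(pair(m(a, pair(s(a), a), s(b)), a), pair(b, b)), s(b)))  →  pair(b, m(pair(s(a), s(a)), pair(pair(m(a, pair(s(a), a), s(b)), a), pair(b, b)), s(b)))   [R3 at 1]
4. pair(b, m(pair(s(a), s(a)), pair(pair(m(a, pair(s(a), a), s(b)), a), pair(b, b)), s(b)))  →  pair(b, pair(s(a), s(a)))   [R5 at 2]

pair(b, pair(s(a), s(a)))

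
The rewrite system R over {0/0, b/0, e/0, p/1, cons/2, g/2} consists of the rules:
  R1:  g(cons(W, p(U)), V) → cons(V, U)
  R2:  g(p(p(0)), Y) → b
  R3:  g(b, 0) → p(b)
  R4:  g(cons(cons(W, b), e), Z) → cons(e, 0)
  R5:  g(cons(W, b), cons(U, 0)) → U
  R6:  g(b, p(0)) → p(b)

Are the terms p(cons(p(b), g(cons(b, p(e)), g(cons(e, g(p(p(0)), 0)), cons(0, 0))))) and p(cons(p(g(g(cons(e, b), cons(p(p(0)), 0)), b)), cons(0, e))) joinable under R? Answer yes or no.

yes — NF(t₁) = p(cons(p(b), cons(0, e))), NF(t₂) = p(cons(p(b), cons(0, e)))

Reduce t₁ = p(cons(p(b), g(cons(b, p(e)), g(cons(e, g(p(p(0)), 0)), cons(0, 0))))):
1. p(cons(p(b), g(cons(b, p(e)), g(cons(e, g(p(p(0)), 0)), cons(0, 0)))))  →  p(cons(p(b), cons(g(cons(e, g(p(p(0)), 0)), cons(0, 0)), e)))   [R1 at 1.2]
2. p(cons(p(b), cons(g(cons(e, g(p(p(0)), 0)), cons(0, 0)), e)))  →  p(cons(p(b), cons(g(cons(e, b), cons(0, 0)), e)))   [R2 at 1.2.1.1.2]
3. p(cons(p(b), cons(g(cons(e, b), cons(0, 0)), e)))  →  p(cons(p(b), cons(0, e)))   [R5 at 1.2.1]

Reduce t₂ = p(cons(p(g(g(cons(e, b), cons(p(p(0)), 0)), b)), cons(0, e))):
1. p(cons(p(g(g(cons(e, b), cons(p(p(0)), 0)), b)), cons(0, e)))  →  p(cons(p(g(p(p(0)), b)), cons(0, e)))   [R5 at 1.1.1.1]
2. p(cons(p(g(p(p(0)), b)), cons(0, e)))  →  p(cons(p(b), cons(0, e)))   [R2 at 1.1.1]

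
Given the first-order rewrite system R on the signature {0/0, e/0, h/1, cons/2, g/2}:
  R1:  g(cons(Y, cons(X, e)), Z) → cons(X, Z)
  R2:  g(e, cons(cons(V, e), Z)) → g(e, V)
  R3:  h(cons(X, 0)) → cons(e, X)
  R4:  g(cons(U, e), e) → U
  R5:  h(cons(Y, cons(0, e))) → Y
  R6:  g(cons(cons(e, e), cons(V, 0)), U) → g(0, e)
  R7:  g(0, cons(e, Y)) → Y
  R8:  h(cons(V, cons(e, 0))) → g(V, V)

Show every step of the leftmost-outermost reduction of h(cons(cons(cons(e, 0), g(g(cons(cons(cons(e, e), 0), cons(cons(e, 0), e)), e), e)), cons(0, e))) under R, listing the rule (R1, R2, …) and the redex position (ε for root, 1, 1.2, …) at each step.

1. h(cons(cons(cons(e, 0), g(g(cons(cons(cons(e, e), 0), cons(cons(e, 0), e)), e), e)), cons(0, e)))  →  cons(cons(e, 0), g(g(cons(cons(cons(e, e), 0), cons(cons(e, 0), e)), e), e))   [R5 at ε]
2. cons(cons(e, 0), g(g(cons(cons(cons(e, e), 0), cons(cons(e, 0), e)), e), e))  →  cons(cons(e, 0), g(cons(cons(e, 0), e), e))   [R1 at 2.1]
3. cons(cons(e, 0), g(cons(cons(e, 0), e), e))  →  cons(cons(e, 0), cons(e, 0))   [R4 at 2]

cons(cons(e, 0), cons(e, 0))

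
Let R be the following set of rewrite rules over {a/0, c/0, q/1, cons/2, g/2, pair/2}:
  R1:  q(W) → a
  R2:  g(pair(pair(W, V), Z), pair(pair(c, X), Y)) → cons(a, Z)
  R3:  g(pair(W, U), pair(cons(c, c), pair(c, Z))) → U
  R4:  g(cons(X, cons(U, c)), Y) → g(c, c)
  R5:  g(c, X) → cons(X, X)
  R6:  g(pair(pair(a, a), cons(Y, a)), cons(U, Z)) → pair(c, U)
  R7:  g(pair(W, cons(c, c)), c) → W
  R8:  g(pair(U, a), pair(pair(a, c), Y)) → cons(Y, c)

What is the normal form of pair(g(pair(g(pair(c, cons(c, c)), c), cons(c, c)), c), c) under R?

1. pair(g(pair(g(pair(c, cons(c, c)), c), cons(c, c)), c), c)  →  pair(g(pair(c, cons(c, c)), c), c)   [R7 at 1]
2. pair(g(pair(c, cons(c, c)), c), c)  →  pair(c, c)   [R7 at 1]

pair(c, c)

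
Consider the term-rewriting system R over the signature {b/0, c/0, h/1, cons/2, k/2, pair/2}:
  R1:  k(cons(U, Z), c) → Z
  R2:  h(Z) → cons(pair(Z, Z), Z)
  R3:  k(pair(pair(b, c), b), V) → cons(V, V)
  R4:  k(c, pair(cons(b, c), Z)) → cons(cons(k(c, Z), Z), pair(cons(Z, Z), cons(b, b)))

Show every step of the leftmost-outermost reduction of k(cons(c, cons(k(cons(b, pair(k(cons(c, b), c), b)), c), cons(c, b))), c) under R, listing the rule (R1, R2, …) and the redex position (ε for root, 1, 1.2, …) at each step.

1. k(cons(c, cons(k(cons(b, pair(k(cons(c, b), c), b)), c), cons(c, b))), c)  →  cons(k(cons(b, pair(k(cons(c, b), c), b)), c), cons(c, b))   [R1 at ε]
2. cons(k(cons(b, pair(k(cons(c, b), c), b)), c), cons(c, b))  →  cons(pair(k(cons(c, b), c), b), cons(c, b))   [R1 at 1]
3. cons(pair(k(cons(c, b), c), b), cons(c, b))  →  cons(pair(b, b), cons(c, b))   [R1 at 1.1]

cons(pair(b, b), cons(c, b))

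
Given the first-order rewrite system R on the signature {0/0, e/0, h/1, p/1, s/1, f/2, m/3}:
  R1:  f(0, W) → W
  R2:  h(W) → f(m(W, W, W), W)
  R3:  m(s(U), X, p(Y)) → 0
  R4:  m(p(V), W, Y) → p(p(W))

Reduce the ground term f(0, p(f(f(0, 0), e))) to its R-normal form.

p(e)

1. f(0, p(f(f(0, 0), e)))  →  p(f(f(0, 0), e))   [R1 at ε]
2. p(f(f(0, 0), e))  →  p(f(0, e))   [R1 at 1.1]
3. p(f(0, e))  →  p(e)   [R1 at 1]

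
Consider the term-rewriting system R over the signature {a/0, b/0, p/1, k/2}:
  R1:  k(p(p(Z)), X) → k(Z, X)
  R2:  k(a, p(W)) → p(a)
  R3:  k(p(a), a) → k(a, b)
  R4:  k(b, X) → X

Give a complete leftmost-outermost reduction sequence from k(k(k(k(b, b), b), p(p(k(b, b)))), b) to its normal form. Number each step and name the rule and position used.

b

1. k(k(k(k(b, b), b), p(p(k(b, b)))), b)  →  k(k(k(b, b), p(p(k(b, b)))), b)   [R4 at 1.1.1]
2. k(k(k(b, b), p(p(k(b, b)))), b)  →  k(k(b, p(p(k(b, b)))), b)   [R4 at 1.1]
3. k(k(b, p(p(k(b, b)))), b)  →  k(p(p(k(b, b))), b)   [R4 at 1]
4. k(p(p(k(b, b))), b)  →  k(k(b, b), b)   [R1 at ε]
5. k(k(b, b), b)  →  k(b, b)   [R4 at 1]
6. k(b, b)  →  b   [R4 at ε]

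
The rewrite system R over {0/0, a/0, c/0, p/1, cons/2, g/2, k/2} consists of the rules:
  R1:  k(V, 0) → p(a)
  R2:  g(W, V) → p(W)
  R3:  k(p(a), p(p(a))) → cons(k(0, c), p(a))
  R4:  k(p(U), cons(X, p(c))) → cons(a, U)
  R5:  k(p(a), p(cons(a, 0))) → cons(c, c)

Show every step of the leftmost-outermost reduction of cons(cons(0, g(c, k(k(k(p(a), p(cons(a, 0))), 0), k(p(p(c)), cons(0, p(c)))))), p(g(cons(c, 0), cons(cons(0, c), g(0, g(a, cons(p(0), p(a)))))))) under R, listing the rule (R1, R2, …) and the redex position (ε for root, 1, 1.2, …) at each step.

cons(cons(0, p(c)), p(p(cons(c, 0))))

1. cons(cons(0, g(c, k(k(k(p(a), p(cons(a, 0))), 0), k(p(p(c)), cons(0, p(c)))))), p(g(cons(c, 0), cons(cons(0, c), g(0, g(a, cons(p(0), p(a))))))))  →  cons(cons(0, p(c)), p(g(cons(c, 0), cons(cons(0, c), g(0, g(a, cons(p(0), p(a))))))))   [R2 at 1.2]
2. cons(cons(0, p(c)), p(g(cons(c, 0), cons(cons(0, c), g(0, g(a, cons(p(0), p(a))))))))  →  cons(cons(0, p(c)), p(p(cons(c, 0))))   [R2 at 2.1]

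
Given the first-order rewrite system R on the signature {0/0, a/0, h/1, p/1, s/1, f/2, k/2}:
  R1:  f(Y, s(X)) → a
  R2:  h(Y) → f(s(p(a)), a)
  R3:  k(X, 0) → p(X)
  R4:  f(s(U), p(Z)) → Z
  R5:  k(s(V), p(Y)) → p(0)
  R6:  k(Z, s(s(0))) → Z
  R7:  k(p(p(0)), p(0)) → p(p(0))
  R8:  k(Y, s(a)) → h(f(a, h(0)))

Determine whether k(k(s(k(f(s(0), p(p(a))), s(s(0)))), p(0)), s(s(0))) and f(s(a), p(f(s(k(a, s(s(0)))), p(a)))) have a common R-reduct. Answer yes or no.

no — NF(t₁) = p(0), NF(t₂) = a

Reduce t₁ = k(k(s(k(f(s(0), p(p(a))), s(s(0)))), p(0)), s(s(0))):
1. k(k(s(k(f(s(0), p(p(a))), s(s(0)))), p(0)), s(s(0)))  →  k(s(k(f(s(0), p(p(a))), s(s(0)))), p(0))   [R6 at ε]
2. k(s(k(f(s(0), p(p(a))), s(s(0)))), p(0))  →  p(0)   [R5 at ε]

Reduce t₂ = f(s(a), p(f(s(k(a, s(s(0)))), p(a)))):
1. f(s(a), p(f(s(k(a, s(s(0)))), p(a))))  →  f(s(k(a, s(s(0)))), p(a))   [R4 at ε]
2. f(s(k(a, s(s(0)))), p(a))  →  a   [R4 at ε]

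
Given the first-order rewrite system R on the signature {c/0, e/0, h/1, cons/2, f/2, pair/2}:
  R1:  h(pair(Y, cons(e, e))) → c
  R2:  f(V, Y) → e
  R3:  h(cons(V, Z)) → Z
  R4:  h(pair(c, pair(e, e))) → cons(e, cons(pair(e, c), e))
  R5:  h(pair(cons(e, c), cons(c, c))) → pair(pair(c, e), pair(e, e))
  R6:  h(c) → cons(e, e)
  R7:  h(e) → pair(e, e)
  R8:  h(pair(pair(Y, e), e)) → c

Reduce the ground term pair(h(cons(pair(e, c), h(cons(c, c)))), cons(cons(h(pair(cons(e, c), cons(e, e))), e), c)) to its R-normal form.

1. pair(h(cons(pair(e, c), h(cons(c, c)))), cons(cons(h(pair(cons(e, c), cons(e, e))), e), c))  →  pair(h(cons(c, c)), cons(cons(h(pair(cons(e, c), cons(e, e))), e), c))   [R3 at 1]
2. pair(h(cons(c, c)), cons(cons(h(pair(cons(e, c), cons(e, e))), e), c))  →  pair(c, cons(cons(h(pair(cons(e, c), cons(e, e))), e), c))   [R3 at 1]
3. pair(c, cons(cons(h(pair(cons(e, c), cons(e, e))), e), c))  →  pair(c, cons(cons(c, e), c))   [R1 at 2.1.1]

pair(c, cons(cons(c, e), c))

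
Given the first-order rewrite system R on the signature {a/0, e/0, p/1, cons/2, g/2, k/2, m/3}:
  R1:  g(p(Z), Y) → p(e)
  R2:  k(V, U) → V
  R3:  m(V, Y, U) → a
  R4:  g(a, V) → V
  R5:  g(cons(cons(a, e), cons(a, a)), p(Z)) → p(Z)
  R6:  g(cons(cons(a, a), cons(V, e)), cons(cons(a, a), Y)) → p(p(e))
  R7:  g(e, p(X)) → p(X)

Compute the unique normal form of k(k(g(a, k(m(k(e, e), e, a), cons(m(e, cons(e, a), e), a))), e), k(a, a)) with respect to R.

1. k(k(g(a, k(m(k(e, e), e, a), cons(m(e, cons(e, a), e), a))), e), k(a, a))  →  k(g(a, k(m(k(e, e), e, a), cons(m(e, cons(e, a), e), a))), e)   [R2 at ε]
2. k(g(a, k(m(k(e, e), e, a), cons(m(e, cons(e, a), e), a))), e)  →  g(a, k(m(k(e, e), e, a), cons(m(e, cons(e, a), e), a)))   [R2 at ε]
3. g(a, k(m(k(e, e), e, a), cons(m(e, cons(e, a), e), a)))  →  k(m(k(e, e), e, a), cons(m(e, cons(e, a), e), a))   [R4 at ε]
4. k(m(k(e, e), e, a), cons(m(e, cons(e, a), e), a))  →  m(k(e, e), e, a)   [R2 at ε]
5. m(k(e, e), e, a)  →  a   [R3 at ε]

a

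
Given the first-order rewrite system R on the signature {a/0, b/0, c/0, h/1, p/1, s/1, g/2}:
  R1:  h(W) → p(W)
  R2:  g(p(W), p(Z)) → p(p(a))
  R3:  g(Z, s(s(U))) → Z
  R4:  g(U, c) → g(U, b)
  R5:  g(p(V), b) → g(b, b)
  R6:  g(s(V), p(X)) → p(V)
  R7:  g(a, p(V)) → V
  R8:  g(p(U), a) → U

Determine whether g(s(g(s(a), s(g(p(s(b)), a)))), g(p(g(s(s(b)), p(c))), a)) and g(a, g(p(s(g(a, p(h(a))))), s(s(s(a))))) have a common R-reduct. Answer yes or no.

Reduce t₁ = g(s(g(s(a), s(g(p(s(b)), a)))), g(p(g(s(s(b)), p(c))), a)):
1. g(s(g(s(a), s(g(p(s(b)), a)))), g(p(g(s(s(b)), p(c))), a))  →  g(s(g(s(a), s(s(b)))), g(p(g(s(s(b)), p(c))), a))   [R8 at 1.1.2.1]
2. g(s(g(s(a), s(s(b)))), g(p(g(s(s(b)), p(c))), a))  →  g(s(s(a)), g(p(g(s(s(b)), p(c))), a))   [R3 at 1.1]
3. g(s(s(a)), g(p(g(s(s(b)), p(c))), a))  →  g(s(s(a)), g(s(s(b)), p(c)))   [R8 at 2]
4. g(s(s(a)), g(s(s(b)), p(c)))  →  g(s(s(a)), p(s(b)))   [R6 at 2]
5. g(s(s(a)), p(s(b)))  →  p(s(a))   [R6 at ε]

Reduce t₂ = g(a, g(p(s(g(a, p(h(a))))), s(s(s(a))))):
1. g(a, g(p(s(g(a, p(h(a))))), s(s(s(a)))))  →  g(a, p(s(g(a, p(h(a))))))   [R3 at 2]
2. g(a, p(s(g(a, p(h(a))))))  →  s(g(a, p(h(a))))   [R7 at ε]
3. s(g(a, p(h(a))))  →  s(h(a))   [R7 at 1]
4. s(h(a))  →  s(p(a))   [R1 at 1]

no — NF(t₁) = p(s(a)), NF(t₂) = s(p(a))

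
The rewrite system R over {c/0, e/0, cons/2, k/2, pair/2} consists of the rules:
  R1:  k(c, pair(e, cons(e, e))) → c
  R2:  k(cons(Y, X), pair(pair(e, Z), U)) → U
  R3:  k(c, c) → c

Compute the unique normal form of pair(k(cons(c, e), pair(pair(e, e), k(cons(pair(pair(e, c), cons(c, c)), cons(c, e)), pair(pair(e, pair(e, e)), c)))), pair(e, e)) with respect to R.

pair(c, pair(e, e))

1. pair(k(cons(c, e), pair(pair(e, e), k(cons(pair(pair(e, c), cons(c, c)), cons(c, e)), pair(pair(e, pair(e, e)), c)))), pair(e, e))  →  pair(k(cons(pair(pair(e, c), cons(c, c)), cons(c, e)), pair(pair(e, pair(e, e)), c)), pair(e, e))   [R2 at 1]
2. pair(k(cons(pair(pair(e, c), cons(c, c)), cons(c, e)), pair(pair(e, pair(e, e)), c)), pair(e, e))  →  pair(c, pair(e, e))   [R2 at 1]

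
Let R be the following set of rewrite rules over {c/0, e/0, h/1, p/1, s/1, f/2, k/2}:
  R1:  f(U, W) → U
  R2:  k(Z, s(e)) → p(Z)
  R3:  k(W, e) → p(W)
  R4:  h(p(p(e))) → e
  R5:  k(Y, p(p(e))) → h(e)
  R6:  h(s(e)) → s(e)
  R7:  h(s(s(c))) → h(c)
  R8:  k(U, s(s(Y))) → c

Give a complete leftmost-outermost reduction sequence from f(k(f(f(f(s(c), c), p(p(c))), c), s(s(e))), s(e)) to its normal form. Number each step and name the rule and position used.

1. f(k(f(f(f(s(c), c), p(p(c))), c), s(s(e))), s(e))  →  k(f(f(f(s(c), c), p(p(c))), c), s(s(e)))   [R1 at ε]
2. k(f(f(f(s(c), c), p(p(c))), c), s(s(e)))  →  c   [R8 at ε]

c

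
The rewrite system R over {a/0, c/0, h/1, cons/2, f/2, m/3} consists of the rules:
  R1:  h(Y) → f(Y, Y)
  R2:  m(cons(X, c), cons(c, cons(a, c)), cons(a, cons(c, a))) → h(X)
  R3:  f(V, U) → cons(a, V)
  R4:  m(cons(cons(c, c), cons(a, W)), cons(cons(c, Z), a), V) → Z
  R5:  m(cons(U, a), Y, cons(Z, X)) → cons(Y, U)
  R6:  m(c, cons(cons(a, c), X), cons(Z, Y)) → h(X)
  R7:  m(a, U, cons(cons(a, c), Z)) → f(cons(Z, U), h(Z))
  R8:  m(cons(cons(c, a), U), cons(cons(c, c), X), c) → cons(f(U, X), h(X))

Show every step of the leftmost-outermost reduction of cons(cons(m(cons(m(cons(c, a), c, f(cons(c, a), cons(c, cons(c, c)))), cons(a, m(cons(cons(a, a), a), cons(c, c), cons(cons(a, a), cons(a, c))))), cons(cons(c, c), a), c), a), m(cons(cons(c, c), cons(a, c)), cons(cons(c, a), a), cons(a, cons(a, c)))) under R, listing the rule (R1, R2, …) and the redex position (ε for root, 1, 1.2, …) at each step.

1. cons(cons(m(cons(m(cons(c, a), c, f(cons(c, a), cons(c, cons(c, c)))), cons(a, m(cons(cons(a, a), a), cons(c, c), cons(cons(a, a), cons(a, c))))), cons(cons(c, c), a), c), a), m(cons(cons(c, c), cons(a, c)), cons(cons(c, a), a), cons(a, cons(a, c))))  →  cons(cons(m(cons(m(cons(c, a), c, cons(a, cons(c, a))), cons(a, m(cons(cons(a, a), a), cons(c, c), cons(cons(a, a), cons(a, c))))), cons(cons(c, c), a), c), a), m(cons(cons(c, c), cons(a, c)), cons(cons(c, a), a), cons(a, cons(a, c))))   [R3 at 1.1.1.1.3]
2. cons(cons(m(cons(m(cons(c, a), c, cons(a, cons(c, a))), cons(a, m(cons(cons(a, a), a), cons(c, c), cons(cons(a, a), cons(a, c))))), cons(cons(c, c), a), c), a), m(cons(cons(c, c), cons(a, c)), cons(cons(c, a), a), cons(a, cons(a, c))))  →  cons(cons(m(cons(cons(c, c), cons(a, m(cons(cons(a, a), a), cons(c, c), cons(cons(a, a), cons(a, c))))), cons(cons(c, c), a), c), a), m(cons(cons(c, c), cons(a, c)), cons(cons(c, a), a), cons(a, cons(a, c))))   [R5 at 1.1.1.1]
3. cons(cons(m(cons(cons(c, c), cons(a, m(cons(cons(a, a), a), cons(c, c), cons(cons(a, a), cons(a, c))))), cons(cons(c, c), a), c), a), m(cons(cons(c, c), cons(a, c)), cons(cons(c, a), a), cons(a, cons(a, c))))  →  cons(cons(c, a), m(cons(cons(c, c), cons(a, c)), cons(cons(c, a), a), cons(a, cons(a, c))))   [R4 at 1.1]
4. cons(cons(c, a), m(cons(cons(c, c), cons(a, c)), cons(cons(c, a), a), cons(a, cons(a, c))))  →  cons(cons(c, a), a)   [R4 at 2]

cons(cons(c, a), a)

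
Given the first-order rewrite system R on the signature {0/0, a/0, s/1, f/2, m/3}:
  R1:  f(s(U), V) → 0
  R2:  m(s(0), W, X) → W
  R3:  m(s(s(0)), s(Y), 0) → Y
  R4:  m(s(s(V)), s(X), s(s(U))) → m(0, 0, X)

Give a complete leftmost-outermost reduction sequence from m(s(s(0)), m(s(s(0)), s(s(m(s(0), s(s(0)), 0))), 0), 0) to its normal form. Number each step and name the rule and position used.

1. m(s(s(0)), m(s(s(0)), s(s(m(s(0), s(s(0)), 0))), 0), 0)  →  m(s(s(0)), s(m(s(0), s(s(0)), 0)), 0)   [R3 at 2]
2. m(s(s(0)), s(m(s(0), s(s(0)), 0)), 0)  →  m(s(0), s(s(0)), 0)   [R3 at ε]
3. m(s(0), s(s(0)), 0)  →  s(s(0))   [R2 at ε]

s(s(0))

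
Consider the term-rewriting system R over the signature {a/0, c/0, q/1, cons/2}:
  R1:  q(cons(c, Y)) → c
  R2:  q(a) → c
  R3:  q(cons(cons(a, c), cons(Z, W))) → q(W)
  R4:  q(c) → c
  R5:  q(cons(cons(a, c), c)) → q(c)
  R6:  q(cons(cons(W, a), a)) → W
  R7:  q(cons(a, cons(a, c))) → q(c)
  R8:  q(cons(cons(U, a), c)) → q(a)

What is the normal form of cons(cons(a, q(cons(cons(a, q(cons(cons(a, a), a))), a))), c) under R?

cons(cons(a, a), c)

1. cons(cons(a, q(cons(cons(a, q(cons(cons(a, a), a))), a))), c)  →  cons(cons(a, q(cons(cons(a, a), a))), c)   [R6 at 1.2.1.1.2]
2. cons(cons(a, q(cons(cons(a, a), a))), c)  →  cons(cons(a, a), c)   [R6 at 1.2]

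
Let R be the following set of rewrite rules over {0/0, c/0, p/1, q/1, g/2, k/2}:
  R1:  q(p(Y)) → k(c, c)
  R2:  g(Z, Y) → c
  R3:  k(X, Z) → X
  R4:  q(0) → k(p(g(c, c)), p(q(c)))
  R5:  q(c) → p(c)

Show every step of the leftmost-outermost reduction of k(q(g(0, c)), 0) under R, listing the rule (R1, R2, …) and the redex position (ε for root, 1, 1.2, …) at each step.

1. k(q(g(0, c)), 0)  →  q(g(0, c))   [R3 at ε]
2. q(g(0, c))  →  q(c)   [R2 at 1]
3. q(c)  →  p(c)   [R5 at ε]

p(c)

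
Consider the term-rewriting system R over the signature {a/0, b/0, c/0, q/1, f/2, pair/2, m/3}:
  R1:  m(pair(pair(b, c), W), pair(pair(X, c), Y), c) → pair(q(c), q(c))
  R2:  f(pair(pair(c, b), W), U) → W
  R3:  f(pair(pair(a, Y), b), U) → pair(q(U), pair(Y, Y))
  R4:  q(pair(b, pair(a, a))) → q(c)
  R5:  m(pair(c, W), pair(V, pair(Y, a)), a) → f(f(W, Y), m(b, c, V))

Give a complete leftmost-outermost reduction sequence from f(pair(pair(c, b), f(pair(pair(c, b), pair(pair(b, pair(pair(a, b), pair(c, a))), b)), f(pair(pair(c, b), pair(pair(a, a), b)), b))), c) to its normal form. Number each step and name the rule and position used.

1. f(pair(pair(c, b), f(pair(pair(c, b), pair(pair(b, pair(pair(a, b), pair(c, a))), b)), f(pair(pair(c, b), pair(pair(a, a), b)), b))), c)  →  f(pair(pair(c, b), pair(pair(b, pair(pair(a, b), pair(c, a))), b)), f(pair(pair(c, b), pair(pair(a, a), b)), b))   [R2 at ε]
2. f(pair(pair(c, b), pair(pair(b, pair(pair(a, b), pair(c, a))), b)), f(pair(pair(c, b), pair(pair(a, a), b)), b))  →  pair(pair(b, pair(pair(a, b), pair(c, a))), b)   [R2 at ε]

pair(pair(b, pair(pair(a, b), pair(c, a))), b)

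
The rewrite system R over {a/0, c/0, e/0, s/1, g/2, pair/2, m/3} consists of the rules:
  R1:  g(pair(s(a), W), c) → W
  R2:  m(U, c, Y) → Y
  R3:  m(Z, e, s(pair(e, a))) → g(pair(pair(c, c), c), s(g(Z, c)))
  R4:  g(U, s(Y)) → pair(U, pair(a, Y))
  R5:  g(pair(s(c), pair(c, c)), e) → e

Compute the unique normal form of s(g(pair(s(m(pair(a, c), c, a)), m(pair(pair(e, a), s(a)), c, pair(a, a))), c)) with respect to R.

s(pair(a, a))

1. s(g(pair(s(m(pair(a, c), c, a)), m(pair(pair(e, a), s(a)), c, pair(a, a))), c))  →  s(g(pair(s(a), m(pair(pair(e, a), s(a)), c, pair(a, a))), c))   [R2 at 1.1.1.1]
2. s(g(pair(s(a), m(pair(pair(e, a), s(a)), c, pair(a, a))), c))  →  s(m(pair(pair(e, a), s(a)), c, pair(a, a)))   [R1 at 1]
3. s(m(pair(pair(e, a), s(a)), c, pair(a, a)))  →  s(pair(a, a))   [R2 at 1]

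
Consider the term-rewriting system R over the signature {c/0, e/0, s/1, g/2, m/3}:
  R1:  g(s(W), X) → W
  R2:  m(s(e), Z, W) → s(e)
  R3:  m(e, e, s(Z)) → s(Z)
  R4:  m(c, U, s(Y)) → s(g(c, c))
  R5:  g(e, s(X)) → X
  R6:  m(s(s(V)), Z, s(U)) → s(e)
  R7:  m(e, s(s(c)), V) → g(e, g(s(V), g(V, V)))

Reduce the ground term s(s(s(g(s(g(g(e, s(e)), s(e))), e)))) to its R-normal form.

s(s(s(e)))

1. s(s(s(g(s(g(g(e, s(e)), s(e))), e))))  →  s(s(s(g(g(e, s(e)), s(e)))))   [R1 at 1.1.1]
2. s(s(s(g(g(e, s(e)), s(e)))))  →  s(s(s(g(e, s(e)))))   [R5 at 1.1.1.1]
3. s(s(s(g(e, s(e)))))  →  s(s(s(e)))   [R5 at 1.1.1]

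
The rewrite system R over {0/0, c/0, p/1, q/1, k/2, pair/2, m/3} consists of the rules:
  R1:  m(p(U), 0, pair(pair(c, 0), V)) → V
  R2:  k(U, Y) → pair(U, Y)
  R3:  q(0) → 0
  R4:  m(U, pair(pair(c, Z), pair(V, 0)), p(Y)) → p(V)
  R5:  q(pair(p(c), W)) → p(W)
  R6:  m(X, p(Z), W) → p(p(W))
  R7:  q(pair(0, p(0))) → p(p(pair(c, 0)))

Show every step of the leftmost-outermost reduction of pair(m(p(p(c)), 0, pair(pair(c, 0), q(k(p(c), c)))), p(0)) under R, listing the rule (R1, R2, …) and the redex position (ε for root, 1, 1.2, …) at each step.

pair(p(c), p(0))

1. pair(m(p(p(c)), 0, pair(pair(c, 0), q(k(p(c), c)))), p(0))  →  pair(q(k(p(c), c)), p(0))   [R1 at 1]
2. pair(q(k(p(c), c)), p(0))  →  pair(q(pair(p(c), c)), p(0))   [R2 at 1.1]
3. pair(q(pair(p(c), c)), p(0))  →  pair(p(c), p(0))   [R5 at 1]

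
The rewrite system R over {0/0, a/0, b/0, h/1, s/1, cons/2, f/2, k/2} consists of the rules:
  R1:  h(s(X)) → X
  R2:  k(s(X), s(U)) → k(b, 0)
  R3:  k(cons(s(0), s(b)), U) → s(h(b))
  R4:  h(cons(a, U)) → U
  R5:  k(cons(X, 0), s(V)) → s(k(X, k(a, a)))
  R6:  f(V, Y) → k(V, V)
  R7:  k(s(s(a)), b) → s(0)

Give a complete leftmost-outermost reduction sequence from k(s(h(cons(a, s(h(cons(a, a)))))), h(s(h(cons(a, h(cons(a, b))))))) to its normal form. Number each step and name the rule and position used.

s(0)

1. k(s(h(cons(a, s(h(cons(a, a)))))), h(s(h(cons(a, h(cons(a, b)))))))  →  k(s(s(h(cons(a, a)))), h(s(h(cons(a, h(cons(a, b)))))))   [R4 at 1.1]
2. k(s(s(h(cons(a, a)))), h(s(h(cons(a, h(cons(a, b)))))))  →  k(s(s(a)), h(s(h(cons(a, h(cons(a, b)))))))   [R4 at 1.1.1]
3. k(s(s(a)), h(s(h(cons(a, h(cons(a, b)))))))  →  k(s(s(a)), h(cons(a, h(cons(a, b)))))   [R1 at 2]
4. k(s(s(a)), h(cons(a, h(cons(a, b)))))  →  k(s(s(a)), h(cons(a, b)))   [R4 at 2]
5. k(s(s(a)), h(cons(a, b)))  →  k(s(s(a)), b)   [R4 at 2]
6. k(s(s(a)), b)  →  s(0)   [R7 at ε]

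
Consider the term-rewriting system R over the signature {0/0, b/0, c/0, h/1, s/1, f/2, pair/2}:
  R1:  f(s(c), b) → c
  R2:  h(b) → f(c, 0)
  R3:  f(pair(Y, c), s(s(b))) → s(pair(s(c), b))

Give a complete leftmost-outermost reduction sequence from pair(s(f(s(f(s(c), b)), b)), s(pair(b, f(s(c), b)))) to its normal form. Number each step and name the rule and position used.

pair(s(c), s(pair(b, c)))

1. pair(s(f(s(f(s(c), b)), b)), s(pair(b, f(s(c), b))))  →  pair(s(f(s(c), b)), s(pair(b, f(s(c), b))))   [R1 at 1.1.1.1]
2. pair(s(f(s(c), b)), s(pair(b, f(s(c), b))))  →  pair(s(c), s(pair(b, f(s(c), b))))   [R1 at 1.1]
3. pair(s(c), s(pair(b, f(s(c), b))))  →  pair(s(c), s(pair(b, c)))   [R1 at 2.1.2]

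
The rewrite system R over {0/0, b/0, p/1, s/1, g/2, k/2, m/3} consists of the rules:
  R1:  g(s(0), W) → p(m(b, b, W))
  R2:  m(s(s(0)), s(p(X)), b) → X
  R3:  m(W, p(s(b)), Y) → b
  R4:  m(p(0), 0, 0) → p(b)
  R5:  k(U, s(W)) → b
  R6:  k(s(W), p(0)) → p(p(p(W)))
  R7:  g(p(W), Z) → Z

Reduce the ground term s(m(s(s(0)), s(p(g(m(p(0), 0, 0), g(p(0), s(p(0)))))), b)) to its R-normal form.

1. s(m(s(s(0)), s(p(g(m(p(0), 0, 0), g(p(0), s(p(0)))))), b))  →  s(g(m(p(0), 0, 0), g(p(0), s(p(0)))))   [R2 at 1]
2. s(g(m(p(0), 0, 0), g(p(0), s(p(0)))))  →  s(g(p(b), g(p(0), s(p(0)))))   [R4 at 1.1]
3. s(g(p(b), g(p(0), s(p(0)))))  →  s(g(p(0), s(p(0))))   [R7 at 1]
4. s(g(p(0), s(p(0))))  →  s(s(p(0)))   [R7 at 1]

s(s(p(0)))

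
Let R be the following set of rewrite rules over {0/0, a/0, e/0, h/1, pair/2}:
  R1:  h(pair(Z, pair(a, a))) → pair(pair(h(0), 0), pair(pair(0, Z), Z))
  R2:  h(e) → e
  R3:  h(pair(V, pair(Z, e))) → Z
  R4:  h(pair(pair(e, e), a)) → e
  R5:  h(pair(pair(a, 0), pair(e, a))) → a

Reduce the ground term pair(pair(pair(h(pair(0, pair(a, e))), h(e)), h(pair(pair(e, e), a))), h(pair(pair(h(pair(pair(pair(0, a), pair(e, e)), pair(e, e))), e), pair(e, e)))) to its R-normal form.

pair(pair(pair(a, e), e), e)

1. pair(pair(pair(h(pair(0, pair(a, e))), h(e)), h(pair(pair(e, e), a))), h(pair(pair(h(pair(pair(pair(0, a), pair(e, e)), pair(e, e))), e), pair(e, e))))  →  pair(pair(pair(a, h(e)), h(pair(pair(e, e), a))), h(pair(pair(h(pair(pair(pair(0, a), pair(e, e)), pair(e, e))), e), pair(e, e))))   [R3 at 1.1.1]
2. pair(pair(pair(a, h(e)), h(pair(pair(e, e), a))), h(pair(pair(h(pair(pair(pair(0, a), pair(e, e)), pair(e, e))), e), pair(e, e))))  →  pair(pair(pair(a, e), h(pair(pair(e, e), a))), h(pair(pair(h(pair(pair(pair(0, a), pair(e, e)), pair(e, e))), e), pair(e, e))))   [R2 at 1.1.2]
3. pair(pair(pair(a, e), h(pair(pair(e, e), a))), h(pair(pair(h(pair(pair(pair(0, a), pair(e, e)), pair(e, e))), e), pair(e, e))))  →  pair(pair(pair(a, e), e), h(pair(pair(h(pair(pair(pair(0, a), pair(e, e)), pair(e, e))), e), pair(e, e))))   [R4 at 1.2]
4. pair(pair(pair(a, e), e), h(pair(pair(h(pair(pair(pair(0, a), pair(e, e)), pair(e, e))), e), pair(e, e))))  →  pair(pair(pair(a, e), e), e)   [R3 at 2]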